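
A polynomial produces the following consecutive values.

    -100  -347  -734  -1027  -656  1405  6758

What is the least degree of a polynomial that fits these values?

D1: -247, -387, -293, 371, 2061, 5353
D2: -140, 94, 664, 1690, 3292
D3: 234, 570, 1026, 1602
D4: 336, 456, 576
D5: 120, 120
The fifth differences are constant, so the polynomial has degree 5.

5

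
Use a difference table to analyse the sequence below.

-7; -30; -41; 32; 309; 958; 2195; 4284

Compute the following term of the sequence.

-23  -11  73  277  649  1237  2089
12  84  204  372  588  852
72  120  168  216  264
48  48  48  48
Fourth differences constant at 48.
264 + 48 = 312;  852 + 312 = 1164;  2089 + 1164 = 3253;  4284 + 3253 = 7537

7537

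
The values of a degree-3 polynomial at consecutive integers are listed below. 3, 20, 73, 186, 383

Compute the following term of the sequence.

Δ: 17, 53, 113, 197
Δ²: 36, 60, 84
Δ³: 24, 24
Constant third difference = 24, so extend:
84 + 24 = 108;  197 + 108 = 305;  383 + 305 = 688

688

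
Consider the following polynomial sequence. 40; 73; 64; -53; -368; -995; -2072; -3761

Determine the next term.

-6248

First differences: 33, -9, -117, -315, -627, -1077, -1689
Second differences: -42, -108, -198, -312, -450, -612
Third differences: -66, -90, -114, -138, -162
Fourth differences: -24, -24, -24, -24
Constant fourth difference = -24, so extend:
-162 − 24 = -186;  -612 − 186 = -798;  -1689 − 798 = -2487;  -3761 − 2487 = -6248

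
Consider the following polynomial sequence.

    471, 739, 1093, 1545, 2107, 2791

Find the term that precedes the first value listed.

D1: 268  354  452  562  684
D2: 86  98  110  122
D3: 12  12  12
The third differences are constant at 12.
Work back: 86 − 12 = 74;  268 − 74 = 194;  471 − 194 = 277

277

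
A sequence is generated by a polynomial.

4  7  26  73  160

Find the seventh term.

502

First differences: 3  19  47  87
Second differences: 16  28  40
Third differences: 12  12
The third differences are constant (12).
40 + 12 = 52;  87 + 52 = 139;  160 + 139 = 299
52 + 12 = 64;  139 + 64 = 203;  299 + 203 = 502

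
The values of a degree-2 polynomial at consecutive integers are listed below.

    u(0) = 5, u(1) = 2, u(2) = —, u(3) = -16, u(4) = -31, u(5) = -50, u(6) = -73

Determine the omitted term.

-5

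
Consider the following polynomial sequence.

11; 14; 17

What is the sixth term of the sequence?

26

First differences: 3, 3
Constant first difference = 3, so extend:
17 + 3 = 20
20 + 3 = 23
23 + 3 = 26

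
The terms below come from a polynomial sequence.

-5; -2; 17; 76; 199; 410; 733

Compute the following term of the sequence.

1192

Δ: 3, 19, 59, 123, 211, 323
Δ²: 16, 40, 64, 88, 112
Δ³: 24, 24, 24, 24
Constant third difference = 24, so extend:
112 + 24 = 136;  323 + 136 = 459;  733 + 459 = 1192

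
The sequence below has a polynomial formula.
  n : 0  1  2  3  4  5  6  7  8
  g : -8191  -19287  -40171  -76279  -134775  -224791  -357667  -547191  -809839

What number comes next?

First differences: -11096, -20884, -36108, -58496, -90016, -132876, -189524, -262648
Second differences: -9788, -15224, -22388, -31520, -42860, -56648, -73124
Third differences: -5436, -7164, -9132, -11340, -13788, -16476
Fourth differences: -1728, -1968, -2208, -2448, -2688
Fifth differences: -240, -240, -240, -240
The fifth differences are constant (-240).
-2688 − 240 = -2928;  -16476 − 2928 = -19404;  -73124 − 19404 = -92528;  -262648 − 92528 = -355176;  -809839 − 355176 = -1165015

-1165015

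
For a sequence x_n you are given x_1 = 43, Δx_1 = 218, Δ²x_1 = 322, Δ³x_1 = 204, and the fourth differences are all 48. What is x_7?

Build the table forward from the leading diagonal:
D4: 48, 48, 48, 48, 48, 48, 48
D3: 204, 252, 300, 348, 396, 444, 492
D2: 322, 526, 778, 1078, 1426, 1822, 2266
D1: 218, 540, 1066, 1844, 2922, 4348, 6170
x: 43, 261, 801, 1867, 3711, 6633, 10981

10981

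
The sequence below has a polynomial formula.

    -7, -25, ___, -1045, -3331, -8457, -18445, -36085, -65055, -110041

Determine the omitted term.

-225

Using the last 7 terms:
First differences: -2286, -5126, -9988, -17640, -28970, -44986
Second differences: -2840, -4862, -7652, -11330, -16016
Third differences: -2022, -2790, -3678, -4686
Fourth differences: -768, -888, -1008
Fifth differences: -120, -120
Constant fifth difference = -120.
Extend backward: -768 + 120 = -648;  -2022 + 648 = -1374;  -2840 + 1374 = -1466;  -2286 + 1466 = -820;  -1045 + 820 = -225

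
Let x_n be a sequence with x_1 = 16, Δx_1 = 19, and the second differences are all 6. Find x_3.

60

Build the table forward from the leading diagonal:
D2: 6  6  6
D1: 19  25  31
x: 16  35  60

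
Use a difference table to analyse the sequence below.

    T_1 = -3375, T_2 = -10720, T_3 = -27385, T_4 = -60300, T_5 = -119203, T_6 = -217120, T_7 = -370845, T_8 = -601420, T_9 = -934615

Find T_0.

-748

Δ: -7345  -16665  -32915  -58903  -97917  -153725  -230575  -333195
Δ²: -9320  -16250  -25988  -39014  -55808  -76850  -102620
Δ³: -6930  -9738  -13026  -16794  -21042  -25770
Δ⁴: -2808  -3288  -3768  -4248  -4728
Δ⁵: -480  -480  -480  -480
The fifth differences are constant at -480.
Work back: -2808 + 480 = -2328;  -6930 + 2328 = -4602;  -9320 + 4602 = -4718;  -7345 + 4718 = -2627;  -3375 + 2627 = -748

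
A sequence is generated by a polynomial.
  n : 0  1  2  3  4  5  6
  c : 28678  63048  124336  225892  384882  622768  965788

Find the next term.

1445436

D1: 34370  61288  101556  158990  237886  343020
D2: 26918  40268  57434  78896  105134
D3: 13350  17166  21462  26238
D4: 3816  4296  4776
D5: 480  480
The fifth differences are constant (480).
4776 + 480 = 5256;  26238 + 5256 = 31494;  105134 + 31494 = 136628;  343020 + 136628 = 479648;  965788 + 479648 = 1445436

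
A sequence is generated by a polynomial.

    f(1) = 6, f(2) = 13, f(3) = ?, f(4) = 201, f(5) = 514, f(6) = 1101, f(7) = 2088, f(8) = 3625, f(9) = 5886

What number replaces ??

Using the last 6 terms:
313  587  987  1537  2261
274  400  550  724
126  150  174
24  24
Constant fourth difference = 24.
Extend backward: 126 − 24 = 102;  274 − 102 = 172;  313 − 172 = 141;  201 − 141 = 60

60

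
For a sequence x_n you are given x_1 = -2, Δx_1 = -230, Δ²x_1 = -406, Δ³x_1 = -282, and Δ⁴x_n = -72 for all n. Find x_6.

-8392

Build the table forward from the leading diagonal:
D4: -72, -72, -72, -72, -72, -72
D3: -282, -354, -426, -498, -570, -642
D2: -406, -688, -1042, -1468, -1966, -2536
D1: -230, -636, -1324, -2366, -3834, -5800
x: -2, -232, -868, -2192, -4558, -8392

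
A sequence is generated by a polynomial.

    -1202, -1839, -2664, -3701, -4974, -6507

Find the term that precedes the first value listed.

D1: -637, -825, -1037, -1273, -1533
D2: -188, -212, -236, -260
D3: -24, -24, -24
The third differences are constant at -24.
Work back: -188 + 24 = -164;  -637 + 164 = -473;  -1202 + 473 = -729

-729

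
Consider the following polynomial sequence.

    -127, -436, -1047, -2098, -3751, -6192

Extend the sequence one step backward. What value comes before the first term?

-6

-309, -611, -1051, -1653, -2441
-302, -440, -602, -788
-138, -162, -186
-24, -24
The fourth differences are constant at -24.
Work back: -138 + 24 = -114;  -302 + 114 = -188;  -309 + 188 = -121;  -127 + 121 = -6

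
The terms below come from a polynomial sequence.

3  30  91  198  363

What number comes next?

27 , 61 , 107 , 165
34 , 46 , 58
12 , 12
Constant third difference = 12, so extend:
58 + 12 = 70;  165 + 70 = 235;  363 + 235 = 598

598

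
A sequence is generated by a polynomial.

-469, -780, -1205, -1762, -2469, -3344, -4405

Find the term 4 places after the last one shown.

Δ: -311, -425, -557, -707, -875, -1061
Δ²: -114, -132, -150, -168, -186
Δ³: -18, -18, -18, -18
The third differences are constant (-18).
-186 − 18 = -204;  -1061 − 204 = -1265;  -4405 − 1265 = -5670
-204 − 18 = -222;  -1265 − 222 = -1487;  -5670 − 1487 = -7157
-222 − 18 = -240;  -1487 − 240 = -1727;  -7157 − 1727 = -8884
-240 − 18 = -258;  -1727 − 258 = -1985;  -8884 − 1985 = -10869

-10869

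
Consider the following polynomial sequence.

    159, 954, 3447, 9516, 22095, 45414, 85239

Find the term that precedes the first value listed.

0

First differences: 795, 2493, 6069, 12579, 23319, 39825
Second differences: 1698, 3576, 6510, 10740, 16506
Third differences: 1878, 2934, 4230, 5766
Fourth differences: 1056, 1296, 1536
Fifth differences: 240, 240
The fifth differences are constant at 240.
Work back: 1056 − 240 = 816;  1878 − 816 = 1062;  1698 − 1062 = 636;  795 − 636 = 159;  159 − 159 = 0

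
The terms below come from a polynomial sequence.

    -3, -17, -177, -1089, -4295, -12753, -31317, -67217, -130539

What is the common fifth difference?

First differences: -14, -160, -912, -3206, -8458, -18564, -35900, -63322
Second differences: -146, -752, -2294, -5252, -10106, -17336, -27422
Third differences: -606, -1542, -2958, -4854, -7230, -10086
Fourth differences: -936, -1416, -1896, -2376, -2856
Fifth differences: -480, -480, -480, -480

-480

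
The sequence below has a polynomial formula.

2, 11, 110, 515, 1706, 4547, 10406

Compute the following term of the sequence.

21275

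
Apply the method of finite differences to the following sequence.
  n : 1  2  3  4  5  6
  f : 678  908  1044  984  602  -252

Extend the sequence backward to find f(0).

D1: 230, 136, -60, -382, -854
D2: -94, -196, -322, -472
D3: -102, -126, -150
D4: -24, -24
The fourth differences are constant at -24.
Work back: -102 + 24 = -78;  -94 + 78 = -16;  230 + 16 = 246;  678 − 246 = 432

432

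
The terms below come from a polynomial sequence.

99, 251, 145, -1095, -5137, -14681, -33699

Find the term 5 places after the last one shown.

-529199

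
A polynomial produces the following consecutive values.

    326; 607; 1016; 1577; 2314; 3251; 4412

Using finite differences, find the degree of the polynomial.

3

D1: 281, 409, 561, 737, 937, 1161
D2: 128, 152, 176, 200, 224
D3: 24, 24, 24, 24
The third differences are constant, so the polynomial has degree 3.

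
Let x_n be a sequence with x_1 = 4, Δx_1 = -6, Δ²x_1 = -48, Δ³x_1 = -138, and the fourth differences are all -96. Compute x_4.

Build the table forward from the leading diagonal:
Δ⁴: -96, -96, -96, -96
Δ³: -138, -234, -330, -426
Δ²: -48, -186, -420, -750
Δ: -6, -54, -240, -660
x: 4, -2, -56, -296

-296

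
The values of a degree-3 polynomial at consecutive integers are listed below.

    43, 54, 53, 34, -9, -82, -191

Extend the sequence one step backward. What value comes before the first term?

Δ: 11  -1  -19  -43  -73  -109
Δ²: -12  -18  -24  -30  -36
Δ³: -6  -6  -6  -6
The third differences are constant at -6.
Work back: -12 + 6 = -6;  11 + 6 = 17;  43 − 17 = 26

26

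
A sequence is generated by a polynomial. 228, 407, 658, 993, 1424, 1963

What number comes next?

D1: 179  251  335  431  539
D2: 72  84  96  108
D3: 12  12  12
Third differences constant at 12.
108 + 12 = 120;  539 + 120 = 659;  1963 + 659 = 2622

2622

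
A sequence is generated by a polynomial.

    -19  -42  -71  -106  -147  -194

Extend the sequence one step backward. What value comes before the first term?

-23, -29, -35, -41, -47
-6, -6, -6, -6
The second differences are constant at -6.
Work back: -23 + 6 = -17;  -19 + 17 = -2

-2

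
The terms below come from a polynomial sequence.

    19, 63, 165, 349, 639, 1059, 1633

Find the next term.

Δ: 44  102  184  290  420  574
Δ²: 58  82  106  130  154
Δ³: 24  24  24  24
Third differences constant at 24.
154 + 24 = 178;  574 + 178 = 752;  1633 + 752 = 2385

2385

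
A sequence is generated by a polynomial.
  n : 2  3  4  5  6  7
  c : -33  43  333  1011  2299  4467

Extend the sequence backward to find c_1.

-21

D1: 76, 290, 678, 1288, 2168
D2: 214, 388, 610, 880
D3: 174, 222, 270
D4: 48, 48
The fourth differences are constant at 48.
Work back: 174 − 48 = 126;  214 − 126 = 88;  76 − 88 = -12;  -33 + 12 = -21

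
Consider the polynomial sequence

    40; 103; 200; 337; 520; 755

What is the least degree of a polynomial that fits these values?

First differences: 63, 97, 137, 183, 235
Second differences: 34, 40, 46, 52
Third differences: 6, 6, 6
The third differences are constant, so the polynomial has degree 3.

3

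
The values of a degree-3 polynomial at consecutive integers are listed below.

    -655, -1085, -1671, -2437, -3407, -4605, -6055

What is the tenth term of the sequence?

-12157

-430, -586, -766, -970, -1198, -1450
-156, -180, -204, -228, -252
-24, -24, -24, -24
Constant third difference = -24, so extend:
-252 − 24 = -276;  -1450 − 276 = -1726;  -6055 − 1726 = -7781
-276 − 24 = -300;  -1726 − 300 = -2026;  -7781 − 2026 = -9807
-300 − 24 = -324;  -2026 − 324 = -2350;  -9807 − 2350 = -12157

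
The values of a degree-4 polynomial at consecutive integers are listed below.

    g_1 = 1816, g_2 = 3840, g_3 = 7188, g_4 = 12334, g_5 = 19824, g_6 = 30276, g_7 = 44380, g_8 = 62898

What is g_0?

First differences: 2024  3348  5146  7490  10452  14104  18518
Second differences: 1324  1798  2344  2962  3652  4414
Third differences: 474  546  618  690  762
Fourth differences: 72  72  72  72
The fourth differences are constant at 72.
Work back: 474 − 72 = 402;  1324 − 402 = 922;  2024 − 922 = 1102;  1816 − 1102 = 714

714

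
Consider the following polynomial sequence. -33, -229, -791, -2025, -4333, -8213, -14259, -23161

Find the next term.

-35705

Δ: -196, -562, -1234, -2308, -3880, -6046, -8902
Δ²: -366, -672, -1074, -1572, -2166, -2856
Δ³: -306, -402, -498, -594, -690
Δ⁴: -96, -96, -96, -96
Constant fourth difference = -96, so extend:
-690 − 96 = -786;  -2856 − 786 = -3642;  -8902 − 3642 = -12544;  -23161 − 12544 = -35705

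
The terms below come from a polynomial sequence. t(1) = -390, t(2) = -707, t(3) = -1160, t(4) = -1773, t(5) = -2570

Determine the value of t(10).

First differences: -317, -453, -613, -797
Second differences: -136, -160, -184
Third differences: -24, -24
Third differences constant at -24.
-184 − 24 = -208;  -797 − 208 = -1005;  -2570 − 1005 = -3575
-208 − 24 = -232;  -1005 − 232 = -1237;  -3575 − 1237 = -4812
-232 − 24 = -256;  -1237 − 256 = -1493;  -4812 − 1493 = -6305
-256 − 24 = -280;  -1493 − 280 = -1773;  -6305 − 1773 = -8078
-280 − 24 = -304;  -1773 − 304 = -2077;  -8078 − 2077 = -10155

-10155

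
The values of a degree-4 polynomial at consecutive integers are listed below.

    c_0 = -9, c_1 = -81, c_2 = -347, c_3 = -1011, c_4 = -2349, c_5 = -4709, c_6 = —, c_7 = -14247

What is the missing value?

Using the first 6 terms:
First differences: -72  -266  -664  -1338  -2360
Second differences: -194  -398  -674  -1022
Third differences: -204  -276  -348
Fourth differences: -72  -72
Constant fourth difference = -72.
Extend forward: -348 − 72 = -420;  -1022 − 420 = -1442;  -2360 − 1442 = -3802;  -4709 − 3802 = -8511

-8511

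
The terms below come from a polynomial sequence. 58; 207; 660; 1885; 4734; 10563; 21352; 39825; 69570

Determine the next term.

Δ: 149, 453, 1225, 2849, 5829, 10789, 18473, 29745
Δ²: 304, 772, 1624, 2980, 4960, 7684, 11272
Δ³: 468, 852, 1356, 1980, 2724, 3588
Δ⁴: 384, 504, 624, 744, 864
Δ⁵: 120, 120, 120, 120
Constant fifth difference = 120, so extend:
864 + 120 = 984;  3588 + 984 = 4572;  11272 + 4572 = 15844;  29745 + 15844 = 45589;  69570 + 45589 = 115159

115159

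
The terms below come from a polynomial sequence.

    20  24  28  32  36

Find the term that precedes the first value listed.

16

D1: 4  4  4  4
The first differences are constant at 4.
Work back: 20 − 4 = 16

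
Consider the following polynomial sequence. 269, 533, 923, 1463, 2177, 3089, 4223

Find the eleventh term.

11459

D1: 264, 390, 540, 714, 912, 1134
D2: 126, 150, 174, 198, 222
D3: 24, 24, 24, 24
The third differences are constant (24).
222 + 24 = 246;  1134 + 246 = 1380;  4223 + 1380 = 5603
246 + 24 = 270;  1380 + 270 = 1650;  5603 + 1650 = 7253
270 + 24 = 294;  1650 + 294 = 1944;  7253 + 1944 = 9197
294 + 24 = 318;  1944 + 318 = 2262;  9197 + 2262 = 11459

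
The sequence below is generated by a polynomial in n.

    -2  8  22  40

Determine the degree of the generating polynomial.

10, 14, 18
4, 4
The second differences are constant, so the polynomial has degree 2.

2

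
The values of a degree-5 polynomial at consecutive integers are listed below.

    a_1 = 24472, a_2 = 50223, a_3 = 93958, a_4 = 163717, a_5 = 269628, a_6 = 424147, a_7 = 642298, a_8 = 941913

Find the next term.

25751, 43735, 69759, 105911, 154519, 218151, 299615
17984, 26024, 36152, 48608, 63632, 81464
8040, 10128, 12456, 15024, 17832
2088, 2328, 2568, 2808
240, 240, 240
The fifth differences are constant (240).
2808 + 240 = 3048;  17832 + 3048 = 20880;  81464 + 20880 = 102344;  299615 + 102344 = 401959;  941913 + 401959 = 1343872

1343872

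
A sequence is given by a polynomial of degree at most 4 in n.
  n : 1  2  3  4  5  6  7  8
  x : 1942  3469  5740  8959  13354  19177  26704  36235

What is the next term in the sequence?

First differences: 1527  2271  3219  4395  5823  7527  9531
Second differences: 744  948  1176  1428  1704  2004
Third differences: 204  228  252  276  300
Fourth differences: 24  24  24  24
The fourth differences are constant (24).
300 + 24 = 324;  2004 + 324 = 2328;  9531 + 2328 = 11859;  36235 + 11859 = 48094

48094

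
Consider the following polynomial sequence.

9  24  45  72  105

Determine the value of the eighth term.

240

First differences: 15, 21, 27, 33
Second differences: 6, 6, 6
The second differences are constant (6).
33 + 6 = 39;  105 + 39 = 144
39 + 6 = 45;  144 + 45 = 189
45 + 6 = 51;  189 + 51 = 240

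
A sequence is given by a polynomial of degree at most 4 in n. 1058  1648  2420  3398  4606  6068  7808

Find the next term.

9850

590, 772, 978, 1208, 1462, 1740
182, 206, 230, 254, 278
24, 24, 24, 24
Third differences constant at 24.
278 + 24 = 302;  1740 + 302 = 2042;  7808 + 2042 = 9850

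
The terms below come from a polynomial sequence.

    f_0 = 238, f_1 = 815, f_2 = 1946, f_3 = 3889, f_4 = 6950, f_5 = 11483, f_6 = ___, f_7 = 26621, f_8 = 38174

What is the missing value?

17890

Using the first 6 terms:
Δ: 577, 1131, 1943, 3061, 4533
Δ²: 554, 812, 1118, 1472
Δ³: 258, 306, 354
Δ⁴: 48, 48
Constant fourth difference = 48.
Extend forward: 354 + 48 = 402;  1472 + 402 = 1874;  4533 + 1874 = 6407;  11483 + 6407 = 17890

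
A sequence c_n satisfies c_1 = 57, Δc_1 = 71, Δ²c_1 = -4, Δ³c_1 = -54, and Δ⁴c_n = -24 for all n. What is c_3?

195

Build the table forward from the leading diagonal:
Δ⁴: -24  -24  -24
Δ³: -54  -78  -102
Δ²: -4  -58  -136
Δ: 71  67  9
c: 57  128  195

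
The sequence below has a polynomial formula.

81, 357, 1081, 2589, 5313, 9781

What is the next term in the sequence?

First differences: 276, 724, 1508, 2724, 4468
Second differences: 448, 784, 1216, 1744
Third differences: 336, 432, 528
Fourth differences: 96, 96
Fourth differences constant at 96.
528 + 96 = 624;  1744 + 624 = 2368;  4468 + 2368 = 6836;  9781 + 6836 = 16617

16617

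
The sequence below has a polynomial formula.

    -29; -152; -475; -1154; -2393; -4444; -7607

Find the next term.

Δ: -123, -323, -679, -1239, -2051, -3163
Δ²: -200, -356, -560, -812, -1112
Δ³: -156, -204, -252, -300
Δ⁴: -48, -48, -48
The fourth differences are constant (-48).
-300 − 48 = -348;  -1112 − 348 = -1460;  -3163 − 1460 = -4623;  -7607 − 4623 = -12230

-12230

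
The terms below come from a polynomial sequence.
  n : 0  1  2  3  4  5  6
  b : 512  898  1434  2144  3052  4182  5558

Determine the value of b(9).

11402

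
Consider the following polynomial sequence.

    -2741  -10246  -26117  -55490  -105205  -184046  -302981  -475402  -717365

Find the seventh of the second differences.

First differences: -7505, -15871, -29373, -49715, -78841, -118935, -172421, -241963
Second differences: -8366, -13502, -20342, -29126, -40094, -53486, -69542
Third differences: -5136, -6840, -8784, -10968, -13392, -16056
Fourth differences: -1704, -1944, -2184, -2424, -2664
Fifth differences: -240, -240, -240, -240

-69542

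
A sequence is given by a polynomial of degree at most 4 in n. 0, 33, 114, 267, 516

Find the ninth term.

D1: 33  81  153  249
D2: 48  72  96
D3: 24  24
Third differences constant at 24.
96 + 24 = 120;  249 + 120 = 369;  516 + 369 = 885
120 + 24 = 144;  369 + 144 = 513;  885 + 513 = 1398
144 + 24 = 168;  513 + 168 = 681;  1398 + 681 = 2079
168 + 24 = 192;  681 + 192 = 873;  2079 + 873 = 2952

2952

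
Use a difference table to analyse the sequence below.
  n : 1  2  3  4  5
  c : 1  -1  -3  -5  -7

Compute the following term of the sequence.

-2  -2  -2  -2
Constant first difference = -2, so extend:
-7 − 2 = -9

-9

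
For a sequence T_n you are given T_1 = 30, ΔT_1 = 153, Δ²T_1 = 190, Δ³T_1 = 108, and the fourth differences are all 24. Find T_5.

Build the table forward from the leading diagonal:
D4: 24, 24, 24, 24, 24
D3: 108, 132, 156, 180, 204
D2: 190, 298, 430, 586, 766
D1: 153, 343, 641, 1071, 1657
T: 30, 183, 526, 1167, 2238

2238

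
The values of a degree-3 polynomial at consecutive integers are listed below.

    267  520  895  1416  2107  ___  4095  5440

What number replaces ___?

2992

Using the first 5 terms:
253  375  521  691
122  146  170
24  24
Constant third difference = 24.
Extend forward: 170 + 24 = 194;  691 + 194 = 885;  2107 + 885 = 2992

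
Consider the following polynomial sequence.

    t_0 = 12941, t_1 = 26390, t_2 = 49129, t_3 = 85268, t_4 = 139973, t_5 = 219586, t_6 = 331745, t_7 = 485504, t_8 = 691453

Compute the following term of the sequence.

961838

Δ: 13449, 22739, 36139, 54705, 79613, 112159, 153759, 205949
Δ²: 9290, 13400, 18566, 24908, 32546, 41600, 52190
Δ³: 4110, 5166, 6342, 7638, 9054, 10590
Δ⁴: 1056, 1176, 1296, 1416, 1536
Δ⁵: 120, 120, 120, 120
Fifth differences constant at 120.
1536 + 120 = 1656;  10590 + 1656 = 12246;  52190 + 12246 = 64436;  205949 + 64436 = 270385;  691453 + 270385 = 961838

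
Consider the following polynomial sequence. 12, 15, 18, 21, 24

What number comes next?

3 , 3 , 3 , 3
Constant first difference = 3, so extend:
24 + 3 = 27

27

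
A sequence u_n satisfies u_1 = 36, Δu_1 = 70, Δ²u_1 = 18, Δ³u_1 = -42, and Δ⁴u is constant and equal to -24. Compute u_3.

194

Build the table forward from the leading diagonal:
Δ⁴: -24, -24, -24
Δ³: -42, -66, -90
Δ²: 18, -24, -90
Δ: 70, 88, 64
u: 36, 106, 194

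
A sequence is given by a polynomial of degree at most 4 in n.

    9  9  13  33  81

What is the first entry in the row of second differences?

First differences: 0, 4, 20, 48
Second differences: 4, 16, 28
Third differences: 12, 12

4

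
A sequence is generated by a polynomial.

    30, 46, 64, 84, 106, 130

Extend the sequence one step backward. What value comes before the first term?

16

16, 18, 20, 22, 24
2, 2, 2, 2
The second differences are constant at 2.
Work back: 16 − 2 = 14;  30 − 14 = 16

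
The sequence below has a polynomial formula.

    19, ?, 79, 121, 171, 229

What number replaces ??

45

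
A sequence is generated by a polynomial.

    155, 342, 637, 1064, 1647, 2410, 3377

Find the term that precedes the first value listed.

52

D1: 187, 295, 427, 583, 763, 967
D2: 108, 132, 156, 180, 204
D3: 24, 24, 24, 24
The third differences are constant at 24.
Work back: 108 − 24 = 84;  187 − 84 = 103;  155 − 103 = 52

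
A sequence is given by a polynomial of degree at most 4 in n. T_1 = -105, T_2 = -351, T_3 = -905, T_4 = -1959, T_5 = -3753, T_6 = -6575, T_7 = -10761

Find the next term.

Δ: -246  -554  -1054  -1794  -2822  -4186
Δ²: -308  -500  -740  -1028  -1364
Δ³: -192  -240  -288  -336
Δ⁴: -48  -48  -48
Constant fourth difference = -48, so extend:
-336 − 48 = -384;  -1364 − 384 = -1748;  -4186 − 1748 = -5934;  -10761 − 5934 = -16695

-16695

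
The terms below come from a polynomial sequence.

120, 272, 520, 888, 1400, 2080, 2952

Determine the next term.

4040

First differences: 152  248  368  512  680  872
Second differences: 96  120  144  168  192
Third differences: 24  24  24  24
The third differences are constant (24).
192 + 24 = 216;  872 + 216 = 1088;  2952 + 1088 = 4040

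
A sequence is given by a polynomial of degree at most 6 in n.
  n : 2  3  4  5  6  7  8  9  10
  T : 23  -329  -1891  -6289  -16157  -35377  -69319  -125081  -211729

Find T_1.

23

Δ: -352  -1562  -4398  -9868  -19220  -33942  -55762  -86648
Δ²: -1210  -2836  -5470  -9352  -14722  -21820  -30886
Δ³: -1626  -2634  -3882  -5370  -7098  -9066
Δ⁴: -1008  -1248  -1488  -1728  -1968
Δ⁵: -240  -240  -240  -240
The fifth differences are constant at -240.
Work back: -1008 + 240 = -768;  -1626 + 768 = -858;  -1210 + 858 = -352;  -352 + 352 = 0;  23 + 0 = 23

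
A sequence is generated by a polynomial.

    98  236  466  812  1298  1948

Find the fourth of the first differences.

486

D1: 138, 230, 346, 486, 650
D2: 92, 116, 140, 164
D3: 24, 24, 24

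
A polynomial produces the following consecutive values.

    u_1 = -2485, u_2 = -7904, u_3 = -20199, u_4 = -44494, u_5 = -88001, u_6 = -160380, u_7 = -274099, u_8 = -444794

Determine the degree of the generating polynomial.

-5419, -12295, -24295, -43507, -72379, -113719, -170695
-6876, -12000, -19212, -28872, -41340, -56976
-5124, -7212, -9660, -12468, -15636
-2088, -2448, -2808, -3168
-360, -360, -360
The fifth differences are constant, so the polynomial has degree 5.

5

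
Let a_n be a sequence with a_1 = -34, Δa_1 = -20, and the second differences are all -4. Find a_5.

-138

Build the table forward from the leading diagonal:
D2: -4  -4  -4  -4  -4
D1: -20  -24  -28  -32  -36
a: -34  -54  -78  -106  -138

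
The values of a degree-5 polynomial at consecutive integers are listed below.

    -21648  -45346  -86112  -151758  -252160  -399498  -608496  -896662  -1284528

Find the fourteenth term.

-5679898

First differences: -23698, -40766, -65646, -100402, -147338, -208998, -288166, -387866
Second differences: -17068, -24880, -34756, -46936, -61660, -79168, -99700
Third differences: -7812, -9876, -12180, -14724, -17508, -20532
Fourth differences: -2064, -2304, -2544, -2784, -3024
Fifth differences: -240, -240, -240, -240
The fifth differences are constant (-240).
-3024 − 240 = -3264;  -20532 − 3264 = -23796;  -99700 − 23796 = -123496;  -387866 − 123496 = -511362;  -1284528 − 511362 = -1795890
-3264 − 240 = -3504;  -23796 − 3504 = -27300;  -123496 − 27300 = -150796;  -511362 − 150796 = -662158;  -1795890 − 662158 = -2458048
-3504 − 240 = -3744;  -27300 − 3744 = -31044;  -150796 − 31044 = -181840;  -662158 − 181840 = -843998;  -2458048 − 843998 = -3302046
-3744 − 240 = -3984;  -31044 − 3984 = -35028;  -181840 − 35028 = -216868;  -843998 − 216868 = -1060866;  -3302046 − 1060866 = -4362912
-3984 − 240 = -4224;  -35028 − 4224 = -39252;  -216868 − 39252 = -256120;  -1060866 − 256120 = -1316986;  -4362912 − 1316986 = -5679898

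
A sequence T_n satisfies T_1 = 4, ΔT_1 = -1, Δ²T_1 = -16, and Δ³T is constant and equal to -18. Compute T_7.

-602

Build the table forward from the leading diagonal:
D3: -18  -18  -18  -18  -18  -18  -18
D2: -16  -34  -52  -70  -88  -106  -124
D1: -1  -17  -51  -103  -173  -261  -367
T: 4  3  -14  -65  -168  -341  -602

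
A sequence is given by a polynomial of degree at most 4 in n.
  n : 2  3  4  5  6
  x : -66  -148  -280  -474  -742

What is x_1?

-22

Δ: -82  -132  -194  -268
Δ²: -50  -62  -74
Δ³: -12  -12
The third differences are constant at -12.
Work back: -50 + 12 = -38;  -82 + 38 = -44;  -66 + 44 = -22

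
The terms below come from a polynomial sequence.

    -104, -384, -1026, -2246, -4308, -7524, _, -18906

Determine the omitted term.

Using the first 6 terms:
D1: -280, -642, -1220, -2062, -3216
D2: -362, -578, -842, -1154
D3: -216, -264, -312
D4: -48, -48
Constant fourth difference = -48.
Extend forward: -312 − 48 = -360;  -1154 − 360 = -1514;  -3216 − 1514 = -4730;  -7524 − 4730 = -12254

-12254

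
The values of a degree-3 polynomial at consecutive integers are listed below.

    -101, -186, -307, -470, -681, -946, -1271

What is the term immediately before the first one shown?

D1: -85  -121  -163  -211  -265  -325
D2: -36  -42  -48  -54  -60
D3: -6  -6  -6  -6
The third differences are constant at -6.
Work back: -36 + 6 = -30;  -85 + 30 = -55;  -101 + 55 = -46

-46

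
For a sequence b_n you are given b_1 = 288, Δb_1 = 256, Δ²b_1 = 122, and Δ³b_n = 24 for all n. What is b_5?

2140

Build the table forward from the leading diagonal:
Δ³: 24, 24, 24, 24, 24
Δ²: 122, 146, 170, 194, 218
Δ: 256, 378, 524, 694, 888
b: 288, 544, 922, 1446, 2140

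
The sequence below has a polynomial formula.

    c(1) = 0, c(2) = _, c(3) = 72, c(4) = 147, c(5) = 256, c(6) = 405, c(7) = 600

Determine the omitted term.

Using the last 5 terms:
Δ: 75, 109, 149, 195
Δ²: 34, 40, 46
Δ³: 6, 6
Constant third difference = 6.
Extend backward: 34 − 6 = 28;  75 − 28 = 47;  72 − 47 = 25

25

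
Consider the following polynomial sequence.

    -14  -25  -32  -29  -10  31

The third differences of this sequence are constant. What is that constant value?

6

First differences: -11, -7, 3, 19, 41
Second differences: 4, 10, 16, 22
Third differences: 6, 6, 6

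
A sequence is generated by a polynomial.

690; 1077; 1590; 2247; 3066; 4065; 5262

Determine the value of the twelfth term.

14847

D1: 387, 513, 657, 819, 999, 1197
D2: 126, 144, 162, 180, 198
D3: 18, 18, 18, 18
Constant third difference = 18, so extend:
198 + 18 = 216;  1197 + 216 = 1413;  5262 + 1413 = 6675
216 + 18 = 234;  1413 + 234 = 1647;  6675 + 1647 = 8322
234 + 18 = 252;  1647 + 252 = 1899;  8322 + 1899 = 10221
252 + 18 = 270;  1899 + 270 = 2169;  10221 + 2169 = 12390
270 + 18 = 288;  2169 + 288 = 2457;  12390 + 2457 = 14847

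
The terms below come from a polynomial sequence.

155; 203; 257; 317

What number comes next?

383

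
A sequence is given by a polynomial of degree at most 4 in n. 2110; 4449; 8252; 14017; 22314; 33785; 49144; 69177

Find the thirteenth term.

272002

2339, 3803, 5765, 8297, 11471, 15359, 20033
1464, 1962, 2532, 3174, 3888, 4674
498, 570, 642, 714, 786
72, 72, 72, 72
Constant fourth difference = 72, so extend:
786 + 72 = 858;  4674 + 858 = 5532;  20033 + 5532 = 25565;  69177 + 25565 = 94742
858 + 72 = 930;  5532 + 930 = 6462;  25565 + 6462 = 32027;  94742 + 32027 = 126769
930 + 72 = 1002;  6462 + 1002 = 7464;  32027 + 7464 = 39491;  126769 + 39491 = 166260
1002 + 72 = 1074;  7464 + 1074 = 8538;  39491 + 8538 = 48029;  166260 + 48029 = 214289
1074 + 72 = 1146;  8538 + 1146 = 9684;  48029 + 9684 = 57713;  214289 + 57713 = 272002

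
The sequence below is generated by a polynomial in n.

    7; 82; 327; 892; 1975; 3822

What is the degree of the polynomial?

4

D1: 75, 245, 565, 1083, 1847
D2: 170, 320, 518, 764
D3: 150, 198, 246
D4: 48, 48
The fourth differences are constant, so the polynomial has degree 4.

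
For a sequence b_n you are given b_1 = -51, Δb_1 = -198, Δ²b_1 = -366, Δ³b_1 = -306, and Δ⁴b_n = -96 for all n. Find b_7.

-14289

Build the table forward from the leading diagonal:
D4: -96  -96  -96  -96  -96  -96  -96
D3: -306  -402  -498  -594  -690  -786  -882
D2: -366  -672  -1074  -1572  -2166  -2856  -3642
D1: -198  -564  -1236  -2310  -3882  -6048  -8904
b: -51  -249  -813  -2049  -4359  -8241  -14289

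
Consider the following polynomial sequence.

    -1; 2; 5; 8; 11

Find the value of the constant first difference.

First differences: 3, 3, 3, 3

3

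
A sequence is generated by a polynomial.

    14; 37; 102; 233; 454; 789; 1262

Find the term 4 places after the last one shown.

D1: 23, 65, 131, 221, 335, 473
D2: 42, 66, 90, 114, 138
D3: 24, 24, 24, 24
The third differences are constant (24).
138 + 24 = 162;  473 + 162 = 635;  1262 + 635 = 1897
162 + 24 = 186;  635 + 186 = 821;  1897 + 821 = 2718
186 + 24 = 210;  821 + 210 = 1031;  2718 + 1031 = 3749
210 + 24 = 234;  1031 + 234 = 1265;  3749 + 1265 = 5014

5014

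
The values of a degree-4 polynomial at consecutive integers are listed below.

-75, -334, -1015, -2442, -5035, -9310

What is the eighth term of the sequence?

-25450

-259  -681  -1427  -2593  -4275
-422  -746  -1166  -1682
-324  -420  -516
-96  -96
The fourth differences are constant (-96).
-516 − 96 = -612;  -1682 − 612 = -2294;  -4275 − 2294 = -6569;  -9310 − 6569 = -15879
-612 − 96 = -708;  -2294 − 708 = -3002;  -6569 − 3002 = -9571;  -15879 − 9571 = -25450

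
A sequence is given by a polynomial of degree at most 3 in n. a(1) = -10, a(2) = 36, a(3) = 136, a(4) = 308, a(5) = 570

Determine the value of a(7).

First differences: 46, 100, 172, 262
Second differences: 54, 72, 90
Third differences: 18, 18
Constant third difference = 18, so extend:
90 + 18 = 108;  262 + 108 = 370;  570 + 370 = 940
108 + 18 = 126;  370 + 126 = 496;  940 + 496 = 1436

1436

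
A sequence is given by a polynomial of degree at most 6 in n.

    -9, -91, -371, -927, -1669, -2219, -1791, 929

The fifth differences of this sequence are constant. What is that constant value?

120

First differences: -82, -280, -556, -742, -550, 428, 2720
Second differences: -198, -276, -186, 192, 978, 2292
Third differences: -78, 90, 378, 786, 1314
Fourth differences: 168, 288, 408, 528
Fifth differences: 120, 120, 120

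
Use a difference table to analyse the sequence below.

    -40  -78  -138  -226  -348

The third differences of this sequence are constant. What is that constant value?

-6

D1: -38, -60, -88, -122
D2: -22, -28, -34
D3: -6, -6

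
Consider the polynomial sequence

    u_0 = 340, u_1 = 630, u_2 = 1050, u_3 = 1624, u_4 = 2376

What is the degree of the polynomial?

3

290, 420, 574, 752
130, 154, 178
24, 24
The third differences are constant, so the polynomial has degree 3.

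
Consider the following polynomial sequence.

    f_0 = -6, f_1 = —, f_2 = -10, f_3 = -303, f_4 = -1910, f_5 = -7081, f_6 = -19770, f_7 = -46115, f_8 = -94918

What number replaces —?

-5

Using the last 7 terms:
-293  -1607  -5171  -12689  -26345  -48803
-1314  -3564  -7518  -13656  -22458
-2250  -3954  -6138  -8802
-1704  -2184  -2664
-480  -480
Constant fifth difference = -480.
Extend backward: -1704 + 480 = -1224;  -2250 + 1224 = -1026;  -1314 + 1026 = -288;  -293 + 288 = -5;  -10 + 5 = -5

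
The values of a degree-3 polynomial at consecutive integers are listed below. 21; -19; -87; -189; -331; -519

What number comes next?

-759

Δ: -40, -68, -102, -142, -188
Δ²: -28, -34, -40, -46
Δ³: -6, -6, -6
The third differences are constant (-6).
-46 − 6 = -52;  -188 − 52 = -240;  -519 − 240 = -759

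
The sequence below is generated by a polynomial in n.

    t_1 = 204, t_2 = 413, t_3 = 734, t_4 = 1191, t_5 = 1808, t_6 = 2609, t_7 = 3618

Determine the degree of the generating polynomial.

3

D1: 209, 321, 457, 617, 801, 1009
D2: 112, 136, 160, 184, 208
D3: 24, 24, 24, 24
The third differences are constant, so the polynomial has degree 3.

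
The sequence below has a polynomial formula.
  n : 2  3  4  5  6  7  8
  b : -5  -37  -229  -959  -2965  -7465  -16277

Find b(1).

D1: -32, -192, -730, -2006, -4500, -8812
D2: -160, -538, -1276, -2494, -4312
D3: -378, -738, -1218, -1818
D4: -360, -480, -600
D5: -120, -120
The fifth differences are constant at -120.
Work back: -360 + 120 = -240;  -378 + 240 = -138;  -160 + 138 = -22;  -32 + 22 = -10;  -5 + 10 = 5

5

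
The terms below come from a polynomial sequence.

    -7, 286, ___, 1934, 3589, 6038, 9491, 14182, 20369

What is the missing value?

Using the last 6 terms:
D1: 1655, 2449, 3453, 4691, 6187
D2: 794, 1004, 1238, 1496
D3: 210, 234, 258
D4: 24, 24
Constant fourth difference = 24.
Extend backward: 210 − 24 = 186;  794 − 186 = 608;  1655 − 608 = 1047;  1934 − 1047 = 887

887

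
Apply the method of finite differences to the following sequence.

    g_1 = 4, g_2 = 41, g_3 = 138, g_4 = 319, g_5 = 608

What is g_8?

Δ: 37, 97, 181, 289
Δ²: 60, 84, 108
Δ³: 24, 24
The third differences are constant (24).
108 + 24 = 132;  289 + 132 = 421;  608 + 421 = 1029
132 + 24 = 156;  421 + 156 = 577;  1029 + 577 = 1606
156 + 24 = 180;  577 + 180 = 757;  1606 + 757 = 2363

2363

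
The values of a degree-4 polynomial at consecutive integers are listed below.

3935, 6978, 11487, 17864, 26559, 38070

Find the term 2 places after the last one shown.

D1: 3043, 4509, 6377, 8695, 11511
D2: 1466, 1868, 2318, 2816
D3: 402, 450, 498
D4: 48, 48
Fourth differences constant at 48.
498 + 48 = 546;  2816 + 546 = 3362;  11511 + 3362 = 14873;  38070 + 14873 = 52943
546 + 48 = 594;  3362 + 594 = 3956;  14873 + 3956 = 18829;  52943 + 18829 = 71772

71772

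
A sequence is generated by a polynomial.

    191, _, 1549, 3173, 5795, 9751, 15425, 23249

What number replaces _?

Using the last 6 terms:
First differences: 1624  2622  3956  5674  7824
Second differences: 998  1334  1718  2150
Third differences: 336  384  432
Fourth differences: 48  48
Constant fourth difference = 48.
Extend backward: 336 − 48 = 288;  998 − 288 = 710;  1624 − 710 = 914;  1549 − 914 = 635

635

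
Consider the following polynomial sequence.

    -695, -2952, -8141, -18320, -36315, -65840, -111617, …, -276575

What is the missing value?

-179496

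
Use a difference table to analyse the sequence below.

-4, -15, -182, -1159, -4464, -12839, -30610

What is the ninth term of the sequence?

-121724

-11 , -167 , -977 , -3305 , -8375 , -17771
-156 , -810 , -2328 , -5070 , -9396
-654 , -1518 , -2742 , -4326
-864 , -1224 , -1584
-360 , -360
Fifth differences constant at -360.
-1584 − 360 = -1944;  -4326 − 1944 = -6270;  -9396 − 6270 = -15666;  -17771 − 15666 = -33437;  -30610 − 33437 = -64047
-1944 − 360 = -2304;  -6270 − 2304 = -8574;  -15666 − 8574 = -24240;  -33437 − 24240 = -57677;  -64047 − 57677 = -121724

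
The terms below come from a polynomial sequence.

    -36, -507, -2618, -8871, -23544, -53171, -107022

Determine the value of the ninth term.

First differences: -471, -2111, -6253, -14673, -29627, -53851
Second differences: -1640, -4142, -8420, -14954, -24224
Third differences: -2502, -4278, -6534, -9270
Fourth differences: -1776, -2256, -2736
Fifth differences: -480, -480
Constant fifth difference = -480, so extend:
-2736 − 480 = -3216;  -9270 − 3216 = -12486;  -24224 − 12486 = -36710;  -53851 − 36710 = -90561;  -107022 − 90561 = -197583
-3216 − 480 = -3696;  -12486 − 3696 = -16182;  -36710 − 16182 = -52892;  -90561 − 52892 = -143453;  -197583 − 143453 = -341036

-341036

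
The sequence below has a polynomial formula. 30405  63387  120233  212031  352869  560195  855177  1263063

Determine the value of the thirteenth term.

6210693

D1: 32982  56846  91798  140838  207326  294982  407886
D2: 23864  34952  49040  66488  87656  112904
D3: 11088  14088  17448  21168  25248
D4: 3000  3360  3720  4080
D5: 360  360  360
Constant fifth difference = 360, so extend:
4080 + 360 = 4440;  25248 + 4440 = 29688;  112904 + 29688 = 142592;  407886 + 142592 = 550478;  1263063 + 550478 = 1813541
4440 + 360 = 4800;  29688 + 4800 = 34488;  142592 + 34488 = 177080;  550478 + 177080 = 727558;  1813541 + 727558 = 2541099
4800 + 360 = 5160;  34488 + 5160 = 39648;  177080 + 39648 = 216728;  727558 + 216728 = 944286;  2541099 + 944286 = 3485385
5160 + 360 = 5520;  39648 + 5520 = 45168;  216728 + 45168 = 261896;  944286 + 261896 = 1206182;  3485385 + 1206182 = 4691567
5520 + 360 = 5880;  45168 + 5880 = 51048;  261896 + 51048 = 312944;  1206182 + 312944 = 1519126;  4691567 + 1519126 = 6210693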